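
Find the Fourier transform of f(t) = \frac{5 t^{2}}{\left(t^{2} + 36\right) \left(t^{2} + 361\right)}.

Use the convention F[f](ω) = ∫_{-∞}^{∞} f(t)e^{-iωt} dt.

F(ω) = \frac{\pi \left(19 - 6 e^{13 \left|{\omega}\right|}\right) e^{- 19 \left|{\omega}\right|}}{65}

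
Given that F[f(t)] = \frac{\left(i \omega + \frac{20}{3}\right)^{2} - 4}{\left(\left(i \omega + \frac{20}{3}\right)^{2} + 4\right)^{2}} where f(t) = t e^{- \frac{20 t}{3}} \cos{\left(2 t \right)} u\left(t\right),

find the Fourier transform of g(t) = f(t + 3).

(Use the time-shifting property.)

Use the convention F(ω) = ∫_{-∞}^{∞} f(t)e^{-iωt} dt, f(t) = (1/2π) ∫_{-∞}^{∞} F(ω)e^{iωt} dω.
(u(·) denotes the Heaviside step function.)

F[g](ω) = \frac{9 \left(\left(3 i \omega + 20\right)^{2} - 36\right) e^{3 i \omega}}{\left(\left(3 i \omega + 20\right)^{2} + 36\right)^{2}}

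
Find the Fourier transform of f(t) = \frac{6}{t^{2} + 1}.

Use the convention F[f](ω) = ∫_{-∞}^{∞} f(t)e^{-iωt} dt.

F(ω) = 6 \pi e^{- \left|{\omega}\right|}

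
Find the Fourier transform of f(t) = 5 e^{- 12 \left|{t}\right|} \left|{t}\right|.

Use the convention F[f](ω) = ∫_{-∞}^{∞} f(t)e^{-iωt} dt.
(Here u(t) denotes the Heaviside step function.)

F(ω) = \frac{10 \left(144 - \omega^{2}\right)}{\left(\omega^{2} + 144\right)^{2}}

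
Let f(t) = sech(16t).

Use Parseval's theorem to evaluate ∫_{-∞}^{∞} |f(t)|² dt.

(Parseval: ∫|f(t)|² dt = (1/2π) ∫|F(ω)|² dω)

∫|f(t)|² dt = \frac{1}{8}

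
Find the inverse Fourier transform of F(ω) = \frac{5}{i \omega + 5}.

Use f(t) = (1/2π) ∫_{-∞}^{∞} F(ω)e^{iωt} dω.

f(t) = 5 e^{- 5 t} u\left(t\right)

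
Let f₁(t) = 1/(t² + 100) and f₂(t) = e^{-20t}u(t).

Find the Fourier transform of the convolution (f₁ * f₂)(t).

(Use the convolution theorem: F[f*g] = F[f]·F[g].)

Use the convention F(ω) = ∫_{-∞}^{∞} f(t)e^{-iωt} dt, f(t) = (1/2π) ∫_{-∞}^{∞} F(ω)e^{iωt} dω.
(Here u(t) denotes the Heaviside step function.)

F[f₁*f₂](ω) = \frac{\pi e^{- 10 \left|{\omega}\right|}}{10 \left(i \omega + 20\right)}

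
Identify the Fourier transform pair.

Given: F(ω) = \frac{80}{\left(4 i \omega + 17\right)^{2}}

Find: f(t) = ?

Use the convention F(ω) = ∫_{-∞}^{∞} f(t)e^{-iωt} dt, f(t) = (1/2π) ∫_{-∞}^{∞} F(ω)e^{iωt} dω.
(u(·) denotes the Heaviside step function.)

f(t) = 5 t e^{- \frac{17 t}{4}} u\left(t\right)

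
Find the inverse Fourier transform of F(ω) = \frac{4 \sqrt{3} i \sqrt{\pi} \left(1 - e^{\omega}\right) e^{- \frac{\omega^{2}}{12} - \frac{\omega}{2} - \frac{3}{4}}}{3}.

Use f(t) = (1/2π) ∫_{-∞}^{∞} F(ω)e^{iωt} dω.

f(t) = 8 e^{- 3 t^{2}} \sin{\left(3 t \right)}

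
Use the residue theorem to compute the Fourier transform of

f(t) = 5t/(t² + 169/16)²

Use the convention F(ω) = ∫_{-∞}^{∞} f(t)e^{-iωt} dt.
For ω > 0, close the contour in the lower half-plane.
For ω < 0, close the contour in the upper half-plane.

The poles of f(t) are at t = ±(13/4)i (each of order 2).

Let g(z) = f(z)e^{-iωz}; for large |z| the factor e^{-iωz} decays in the lower half-plane when ω > 0 and in the upper half-plane when ω < 0.

Case ω > 0 (lower half-plane, clockwise contour ⇒ F(ω) = -2πi·ΣRes):
  Res_{z = - \frac{13 i}{4}} g(z) = \frac{5 \omega e^{- \frac{13 \omega}{4}}}{13} (pole of order 2)
  F(ω) = -2πi·ΣRes = - \frac{10 i \pi \omega e^{- \frac{13 \omega}{4}}}{13}

Case ω < 0 (upper half-plane, counterclockwise contour ⇒ F(ω) = +2πi·ΣRes):
  Res_{z = \frac{13 i}{4}} g(z) = - \frac{5 \omega e^{\frac{13 \omega}{4}}}{13} (pole of order 2)
  F(ω) = 2πi·ΣRes = - \frac{10 i \pi \omega e^{\frac{13 \omega}{4}}}{13}

Both cases combine into a single formula in |ω|:

F(ω) = - \frac{10 i \pi \omega e^{- \frac{13 \left|{\omega}\right|}{4}}}{13}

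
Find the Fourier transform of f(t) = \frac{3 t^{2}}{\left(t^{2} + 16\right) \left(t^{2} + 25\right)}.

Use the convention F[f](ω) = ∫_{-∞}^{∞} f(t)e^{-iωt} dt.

F(ω) = \frac{\pi \left(5 - 4 e^{\left|{\omega}\right|}\right) e^{- 5 \left|{\omega}\right|}}{3}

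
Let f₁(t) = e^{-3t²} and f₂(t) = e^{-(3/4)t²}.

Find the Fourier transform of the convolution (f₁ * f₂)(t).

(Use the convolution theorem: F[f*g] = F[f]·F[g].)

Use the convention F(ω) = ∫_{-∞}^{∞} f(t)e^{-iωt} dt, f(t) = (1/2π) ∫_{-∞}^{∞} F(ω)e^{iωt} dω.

F[f₁*f₂](ω) = \frac{2 \pi e^{- \frac{5 \omega^{2}}{12}}}{3}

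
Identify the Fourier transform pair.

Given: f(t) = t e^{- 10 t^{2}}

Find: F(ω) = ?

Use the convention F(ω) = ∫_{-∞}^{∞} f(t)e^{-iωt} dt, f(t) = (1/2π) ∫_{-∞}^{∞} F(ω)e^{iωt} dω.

F(ω) = - \frac{\sqrt{10} i \sqrt{\pi} \omega e^{- \frac{\omega^{2}}{40}}}{200}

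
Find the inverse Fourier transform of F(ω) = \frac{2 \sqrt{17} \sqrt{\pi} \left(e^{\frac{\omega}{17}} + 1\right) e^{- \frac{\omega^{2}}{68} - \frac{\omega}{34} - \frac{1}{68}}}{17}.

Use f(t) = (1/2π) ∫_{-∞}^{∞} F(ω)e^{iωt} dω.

f(t) = 4 e^{- 17 t^{2}} \cos{\left(t \right)}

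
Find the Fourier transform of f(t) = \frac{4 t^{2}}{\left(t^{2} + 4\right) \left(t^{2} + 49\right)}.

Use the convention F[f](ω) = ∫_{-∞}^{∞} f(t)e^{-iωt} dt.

F(ω) = \frac{4 \pi \left(7 - 2 e^{5 \left|{\omega}\right|}\right) e^{- 7 \left|{\omega}\right|}}{45}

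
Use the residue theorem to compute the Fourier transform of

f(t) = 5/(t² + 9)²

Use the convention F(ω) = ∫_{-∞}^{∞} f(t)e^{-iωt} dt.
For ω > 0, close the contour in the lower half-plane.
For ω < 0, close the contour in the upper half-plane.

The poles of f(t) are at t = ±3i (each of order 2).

Let g(z) = f(z)e^{-iωz}; for large |z| the factor e^{-iωz} decays in the lower half-plane when ω > 0 and in the upper half-plane when ω < 0.

Case ω > 0 (lower half-plane, clockwise contour ⇒ F(ω) = -2πi·ΣRes):
  Res_{z = - 3 i} g(z) = \frac{5 i \left(3 \omega + 1\right) e^{- 3 \omega}}{108} (pole of order 2)
  F(ω) = -2πi·ΣRes = \frac{5 \pi \left(3 \omega + 1\right) e^{- 3 \omega}}{54}

Case ω < 0 (upper half-plane, counterclockwise contour ⇒ F(ω) = +2πi·ΣRes):
  Res_{z = 3 i} g(z) = \frac{5 i \left(3 \omega - 1\right) e^{3 \omega}}{108} (pole of order 2)
  F(ω) = 2πi·ΣRes = \frac{5 \pi \left(1 - 3 \omega\right) e^{3 \omega}}{54}

Both cases combine into a single formula in |ω|:

F(ω) = \frac{5 \pi \left(3 \left|{\omega}\right| + 1\right) e^{- 3 \left|{\omega}\right|}}{54}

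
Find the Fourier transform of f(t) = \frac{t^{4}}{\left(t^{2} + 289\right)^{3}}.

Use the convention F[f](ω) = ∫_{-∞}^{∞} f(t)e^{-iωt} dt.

F(ω) = \frac{\pi \left(289 \omega^{2} - 85 \left|{\omega}\right| + 3\right) e^{- 17 \left|{\omega}\right|}}{136}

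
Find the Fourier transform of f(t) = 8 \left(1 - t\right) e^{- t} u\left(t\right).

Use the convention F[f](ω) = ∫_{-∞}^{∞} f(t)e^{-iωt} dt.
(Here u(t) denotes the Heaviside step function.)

F(ω) = \frac{8 i \omega}{- \omega^{2} + 2 i \omega + 1}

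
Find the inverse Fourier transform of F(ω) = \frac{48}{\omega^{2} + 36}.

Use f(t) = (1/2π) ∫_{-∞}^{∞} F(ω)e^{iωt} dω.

f(t) = 4 e^{- 6 \left|{t}\right|}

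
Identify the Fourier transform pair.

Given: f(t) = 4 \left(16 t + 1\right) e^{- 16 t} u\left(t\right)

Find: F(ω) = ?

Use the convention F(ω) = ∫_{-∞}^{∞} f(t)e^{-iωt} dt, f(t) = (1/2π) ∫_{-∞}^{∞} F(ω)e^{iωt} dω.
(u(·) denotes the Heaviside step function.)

F(ω) = \frac{4 \left(- i \omega - 32\right)}{\omega^{2} - 32 i \omega - 256}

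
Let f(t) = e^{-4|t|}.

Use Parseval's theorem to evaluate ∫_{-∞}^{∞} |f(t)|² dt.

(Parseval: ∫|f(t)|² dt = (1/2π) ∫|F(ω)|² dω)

∫|f(t)|² dt = \frac{1}{4}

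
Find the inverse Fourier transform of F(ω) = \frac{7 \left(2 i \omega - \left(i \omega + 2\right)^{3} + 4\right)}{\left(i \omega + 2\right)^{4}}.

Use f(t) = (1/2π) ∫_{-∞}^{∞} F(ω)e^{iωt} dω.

f(t) = 7 \left(t^{2} - 1\right) e^{- 2 t} u\left(t\right)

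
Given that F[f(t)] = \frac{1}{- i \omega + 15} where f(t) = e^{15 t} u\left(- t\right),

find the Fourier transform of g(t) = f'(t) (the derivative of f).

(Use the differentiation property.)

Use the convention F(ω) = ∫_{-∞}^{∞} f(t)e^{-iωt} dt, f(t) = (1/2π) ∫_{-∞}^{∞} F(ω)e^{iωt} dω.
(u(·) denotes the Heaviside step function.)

F[g](ω) = - \frac{\omega}{\omega + 15 i}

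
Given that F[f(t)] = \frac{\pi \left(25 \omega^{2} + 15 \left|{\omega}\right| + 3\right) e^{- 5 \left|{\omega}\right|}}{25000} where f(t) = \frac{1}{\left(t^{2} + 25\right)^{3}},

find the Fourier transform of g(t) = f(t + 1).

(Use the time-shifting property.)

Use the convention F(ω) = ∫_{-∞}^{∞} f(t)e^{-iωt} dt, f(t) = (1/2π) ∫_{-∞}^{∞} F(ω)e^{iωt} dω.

F[g](ω) = \frac{\pi \left(25 \omega^{2} + 15 \left|{\omega}\right| + 3\right) e^{i \omega - 5 \left|{\omega}\right|}}{25000}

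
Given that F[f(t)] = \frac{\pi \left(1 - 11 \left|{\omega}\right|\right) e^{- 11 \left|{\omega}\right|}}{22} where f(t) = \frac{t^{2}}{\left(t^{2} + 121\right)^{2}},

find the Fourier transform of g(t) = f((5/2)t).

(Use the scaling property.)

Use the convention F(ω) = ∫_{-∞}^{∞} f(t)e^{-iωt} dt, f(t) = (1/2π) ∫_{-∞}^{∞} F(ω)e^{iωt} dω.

F[g](ω) = \frac{\pi \left(5 - 22 \left|{\omega}\right|\right) e^{- \frac{22 \left|{\omega}\right|}{5}}}{275}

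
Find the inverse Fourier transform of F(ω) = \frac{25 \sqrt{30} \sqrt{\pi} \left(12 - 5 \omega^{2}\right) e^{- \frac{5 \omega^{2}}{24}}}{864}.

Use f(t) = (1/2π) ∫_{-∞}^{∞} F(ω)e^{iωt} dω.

f(t) = 5 t^{2} e^{- \frac{6 t^{2}}{5}}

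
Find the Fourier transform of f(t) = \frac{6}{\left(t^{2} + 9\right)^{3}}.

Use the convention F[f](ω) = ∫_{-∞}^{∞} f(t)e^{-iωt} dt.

F(ω) = \frac{\pi \left(3 \omega^{2} + 3 \left|{\omega}\right| + 1\right) e^{- 3 \left|{\omega}\right|}}{108}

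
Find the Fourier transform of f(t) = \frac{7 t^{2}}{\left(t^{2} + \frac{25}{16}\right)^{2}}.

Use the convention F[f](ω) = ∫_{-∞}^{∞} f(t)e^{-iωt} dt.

F(ω) = \frac{7 \pi \left(4 - 5 \left|{\omega}\right|\right) e^{- \frac{5 \left|{\omega}\right|}{4}}}{10}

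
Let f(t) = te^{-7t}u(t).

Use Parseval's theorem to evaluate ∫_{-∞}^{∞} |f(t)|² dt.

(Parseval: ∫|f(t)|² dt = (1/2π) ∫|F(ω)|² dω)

∫|f(t)|² dt = \frac{1}{1372}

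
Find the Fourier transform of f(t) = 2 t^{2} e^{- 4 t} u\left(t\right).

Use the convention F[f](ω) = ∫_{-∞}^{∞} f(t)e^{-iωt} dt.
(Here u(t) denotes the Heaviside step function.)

F(ω) = \frac{4}{\left(i \omega + 4\right)^{3}}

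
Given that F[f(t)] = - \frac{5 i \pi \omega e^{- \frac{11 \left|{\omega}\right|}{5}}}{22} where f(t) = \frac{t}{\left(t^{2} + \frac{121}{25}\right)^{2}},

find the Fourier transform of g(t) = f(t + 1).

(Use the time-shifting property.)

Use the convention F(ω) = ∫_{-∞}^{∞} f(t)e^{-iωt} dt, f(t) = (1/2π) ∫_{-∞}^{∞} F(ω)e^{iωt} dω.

F[g](ω) = - \frac{5 i \pi \omega e^{i \omega - \frac{11 \left|{\omega}\right|}{5}}}{22}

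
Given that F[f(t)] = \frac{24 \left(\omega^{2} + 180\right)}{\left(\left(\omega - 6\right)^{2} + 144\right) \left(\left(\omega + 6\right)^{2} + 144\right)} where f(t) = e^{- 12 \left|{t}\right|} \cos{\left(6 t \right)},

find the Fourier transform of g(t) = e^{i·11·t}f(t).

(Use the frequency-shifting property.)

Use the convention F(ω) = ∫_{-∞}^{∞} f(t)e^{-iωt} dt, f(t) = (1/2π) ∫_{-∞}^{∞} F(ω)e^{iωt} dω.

F[g](ω) = \frac{24 \left(\left(\omega - 11\right)^{2} + 180\right)}{\left(\left(\omega - 17\right)^{2} + 144\right) \left(\left(\omega - 5\right)^{2} + 144\right)}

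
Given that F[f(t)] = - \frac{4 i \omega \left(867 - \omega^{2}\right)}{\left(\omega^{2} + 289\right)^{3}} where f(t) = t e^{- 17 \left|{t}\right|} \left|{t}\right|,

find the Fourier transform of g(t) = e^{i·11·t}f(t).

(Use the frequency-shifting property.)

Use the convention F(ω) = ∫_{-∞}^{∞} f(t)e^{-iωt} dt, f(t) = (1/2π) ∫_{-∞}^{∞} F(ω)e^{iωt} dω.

F[g](ω) = \frac{4 i \left(\omega - 11\right) \left(\left(\omega - 11\right)^{2} - 867\right)}{\left(\left(\omega - 11\right)^{2} + 289\right)^{3}}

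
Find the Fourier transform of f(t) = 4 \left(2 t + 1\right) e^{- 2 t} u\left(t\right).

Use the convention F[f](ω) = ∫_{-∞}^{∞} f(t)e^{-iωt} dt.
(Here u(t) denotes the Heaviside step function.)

F(ω) = \frac{4 \left(- i \omega - 4\right)}{\omega^{2} - 4 i \omega - 4}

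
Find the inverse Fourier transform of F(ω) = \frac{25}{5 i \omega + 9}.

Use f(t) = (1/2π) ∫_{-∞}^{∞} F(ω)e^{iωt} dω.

f(t) = 5 e^{- \frac{9 t}{5}} u\left(t\right)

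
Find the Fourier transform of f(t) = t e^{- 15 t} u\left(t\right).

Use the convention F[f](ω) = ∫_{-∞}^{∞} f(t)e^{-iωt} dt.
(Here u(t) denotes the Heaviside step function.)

F(ω) = \frac{1}{\left(i \omega + 15\right)^{2}}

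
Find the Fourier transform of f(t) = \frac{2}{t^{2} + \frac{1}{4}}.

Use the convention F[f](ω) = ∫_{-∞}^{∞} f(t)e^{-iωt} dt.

F(ω) = 4 \pi e^{- \frac{\left|{\omega}\right|}{2}}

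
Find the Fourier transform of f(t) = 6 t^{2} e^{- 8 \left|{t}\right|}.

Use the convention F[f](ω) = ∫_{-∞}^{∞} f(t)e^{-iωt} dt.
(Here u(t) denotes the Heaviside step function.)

F(ω) = \frac{192 \left(64 - 3 \omega^{2}\right)}{\left(\omega^{2} + 64\right)^{3}}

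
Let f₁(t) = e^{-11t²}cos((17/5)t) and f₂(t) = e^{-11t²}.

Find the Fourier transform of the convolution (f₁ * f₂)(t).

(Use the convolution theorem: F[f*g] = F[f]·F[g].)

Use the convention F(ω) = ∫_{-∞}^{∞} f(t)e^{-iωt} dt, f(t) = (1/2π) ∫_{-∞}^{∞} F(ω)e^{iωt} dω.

F[f₁*f₂](ω) = \frac{\pi \left(e^{\frac{17 \omega}{55}} + 1\right) e^{- \frac{\omega^{2}}{22} - \frac{17 \omega}{110} - \frac{289}{1100}}}{22}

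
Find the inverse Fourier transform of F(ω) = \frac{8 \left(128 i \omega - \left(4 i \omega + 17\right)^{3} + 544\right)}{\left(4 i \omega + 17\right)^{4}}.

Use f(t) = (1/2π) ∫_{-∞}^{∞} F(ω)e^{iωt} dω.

f(t) = 2 \left(t^{2} - 1\right) e^{- \frac{17 t}{4}} u\left(t\right)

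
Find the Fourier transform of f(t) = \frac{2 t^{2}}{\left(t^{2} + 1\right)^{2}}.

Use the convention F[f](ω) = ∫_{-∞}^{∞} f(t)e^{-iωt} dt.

F(ω) = \pi \left(1 - \left|{\omega}\right|\right) e^{- \left|{\omega}\right|}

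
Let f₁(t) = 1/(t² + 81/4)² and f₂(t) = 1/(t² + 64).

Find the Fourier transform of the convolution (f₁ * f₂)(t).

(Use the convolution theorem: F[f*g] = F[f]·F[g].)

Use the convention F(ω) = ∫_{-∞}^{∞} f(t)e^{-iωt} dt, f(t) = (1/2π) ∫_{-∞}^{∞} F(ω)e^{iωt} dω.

F[f₁*f₂](ω) = \frac{\pi^{2} \left(9 \left|{\omega}\right| + 2\right) e^{- \frac{25 \left|{\omega}\right|}{2}}}{2916}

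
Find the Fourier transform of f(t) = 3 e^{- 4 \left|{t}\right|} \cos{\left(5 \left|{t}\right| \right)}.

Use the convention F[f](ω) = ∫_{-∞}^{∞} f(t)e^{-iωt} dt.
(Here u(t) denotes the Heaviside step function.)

F(ω) = \frac{24 \left(\omega^{2} + 41\right)}{\omega^{4} - 18 \omega^{2} + 1681}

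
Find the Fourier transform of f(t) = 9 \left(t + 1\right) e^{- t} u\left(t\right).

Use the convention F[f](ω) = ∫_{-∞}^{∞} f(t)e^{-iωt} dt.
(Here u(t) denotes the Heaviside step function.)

F(ω) = \frac{9 \left(- i \omega - 2\right)}{\omega^{2} - 2 i \omega - 1}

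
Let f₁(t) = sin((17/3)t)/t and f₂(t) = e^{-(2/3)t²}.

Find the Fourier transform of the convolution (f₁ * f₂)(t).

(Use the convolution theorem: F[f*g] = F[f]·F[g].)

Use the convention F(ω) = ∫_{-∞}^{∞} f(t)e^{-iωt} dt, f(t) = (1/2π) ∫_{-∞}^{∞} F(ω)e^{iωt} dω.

F[f₁*f₂](ω) = \begin{cases} \frac{\sqrt{6} \pi^{\frac{3}{2}} e^{- \frac{3 \omega^{2}}{8}}}{2} & \text{for}\: \omega > - \frac{17}{3} \wedge \omega < \frac{17}{3} \\0 & \text{otherwise} \end{cases}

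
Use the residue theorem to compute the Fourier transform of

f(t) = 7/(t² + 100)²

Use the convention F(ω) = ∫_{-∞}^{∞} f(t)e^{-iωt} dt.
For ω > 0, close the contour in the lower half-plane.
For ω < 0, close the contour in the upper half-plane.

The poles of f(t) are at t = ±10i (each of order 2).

Let g(z) = f(z)e^{-iωz}; for large |z| the factor e^{-iωz} decays in the lower half-plane when ω > 0 and in the upper half-plane when ω < 0.

Case ω > 0 (lower half-plane, clockwise contour ⇒ F(ω) = -2πi·ΣRes):
  Res_{z = - 10 i} g(z) = \frac{7 i \left(10 \omega + 1\right) e^{- 10 \omega}}{4000} (pole of order 2)
  F(ω) = -2πi·ΣRes = \frac{7 \pi \left(10 \omega + 1\right) e^{- 10 \omega}}{2000}

Case ω < 0 (upper half-plane, counterclockwise contour ⇒ F(ω) = +2πi·ΣRes):
  Res_{z = 10 i} g(z) = \frac{7 i \left(10 \omega - 1\right) e^{10 \omega}}{4000} (pole of order 2)
  F(ω) = 2πi·ΣRes = \frac{7 \pi \left(1 - 10 \omega\right) e^{10 \omega}}{2000}

Both cases combine into a single formula in |ω|:

F(ω) = \frac{7 \pi \left(10 \left|{\omega}\right| + 1\right) e^{- 10 \left|{\omega}\right|}}{2000}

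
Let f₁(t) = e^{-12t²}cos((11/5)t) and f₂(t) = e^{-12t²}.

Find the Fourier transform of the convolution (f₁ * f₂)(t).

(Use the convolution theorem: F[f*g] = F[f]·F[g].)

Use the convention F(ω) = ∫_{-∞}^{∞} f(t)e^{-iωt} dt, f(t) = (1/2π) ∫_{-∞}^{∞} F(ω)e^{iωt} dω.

F[f₁*f₂](ω) = \frac{\pi \left(e^{\frac{11 \omega}{60}} + 1\right) e^{- \frac{\omega^{2}}{24} - \frac{11 \omega}{120} - \frac{121}{1200}}}{24}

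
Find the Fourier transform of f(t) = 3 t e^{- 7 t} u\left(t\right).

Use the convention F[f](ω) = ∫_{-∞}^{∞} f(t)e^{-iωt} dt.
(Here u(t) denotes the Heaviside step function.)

F(ω) = \frac{3}{\left(i \omega + 7\right)^{2}}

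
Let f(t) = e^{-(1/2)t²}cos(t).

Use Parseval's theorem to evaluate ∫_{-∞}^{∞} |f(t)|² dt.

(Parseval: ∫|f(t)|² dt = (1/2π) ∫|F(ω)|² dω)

∫|f(t)|² dt = \frac{\sqrt{\pi} \left(1 + e\right)}{2 e}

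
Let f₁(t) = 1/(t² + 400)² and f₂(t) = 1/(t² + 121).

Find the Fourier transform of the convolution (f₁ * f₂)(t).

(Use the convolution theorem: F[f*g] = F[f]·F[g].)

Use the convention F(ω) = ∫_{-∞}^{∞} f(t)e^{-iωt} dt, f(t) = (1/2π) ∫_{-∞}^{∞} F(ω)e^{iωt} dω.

F[f₁*f₂](ω) = \frac{\pi^{2} \left(20 \left|{\omega}\right| + 1\right) e^{- 31 \left|{\omega}\right|}}{176000}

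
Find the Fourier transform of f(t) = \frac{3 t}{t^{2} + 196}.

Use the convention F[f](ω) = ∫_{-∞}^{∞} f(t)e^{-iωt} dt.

F(ω) = - 3 i \pi e^{- 14 \left|{\omega}\right|} \operatorname{sign}{\left(\omega \right)}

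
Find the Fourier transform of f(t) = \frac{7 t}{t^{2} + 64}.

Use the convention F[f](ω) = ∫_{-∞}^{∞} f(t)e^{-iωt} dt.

F(ω) = - 7 i \pi e^{- 8 \left|{\omega}\right|} \operatorname{sign}{\left(\omega \right)}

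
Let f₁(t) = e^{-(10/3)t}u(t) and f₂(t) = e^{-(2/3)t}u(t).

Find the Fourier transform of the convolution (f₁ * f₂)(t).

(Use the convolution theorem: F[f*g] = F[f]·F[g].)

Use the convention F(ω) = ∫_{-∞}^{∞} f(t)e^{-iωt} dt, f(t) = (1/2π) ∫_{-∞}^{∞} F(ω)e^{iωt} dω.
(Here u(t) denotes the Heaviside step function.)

F[f₁*f₂](ω) = \frac{9}{- 9 \omega^{2} + 36 i \omega + 20}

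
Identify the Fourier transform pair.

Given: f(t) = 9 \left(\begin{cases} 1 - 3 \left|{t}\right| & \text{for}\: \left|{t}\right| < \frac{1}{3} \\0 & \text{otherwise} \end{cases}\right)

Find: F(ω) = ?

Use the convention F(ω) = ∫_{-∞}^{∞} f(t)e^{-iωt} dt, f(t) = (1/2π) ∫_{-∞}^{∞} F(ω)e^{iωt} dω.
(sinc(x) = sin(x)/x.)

F(ω) = 3 \operatorname{sinc}^{2}{\left(\frac{\omega}{6} \right)}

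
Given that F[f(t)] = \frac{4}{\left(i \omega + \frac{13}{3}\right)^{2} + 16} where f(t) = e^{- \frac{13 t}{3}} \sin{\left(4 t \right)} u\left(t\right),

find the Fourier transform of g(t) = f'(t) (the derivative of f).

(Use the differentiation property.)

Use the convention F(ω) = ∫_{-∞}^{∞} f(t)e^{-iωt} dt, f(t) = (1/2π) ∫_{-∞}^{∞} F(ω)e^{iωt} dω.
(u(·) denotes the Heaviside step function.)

F[g](ω) = \frac{36 i \omega}{\left(3 i \omega + 13\right)^{2} + 144}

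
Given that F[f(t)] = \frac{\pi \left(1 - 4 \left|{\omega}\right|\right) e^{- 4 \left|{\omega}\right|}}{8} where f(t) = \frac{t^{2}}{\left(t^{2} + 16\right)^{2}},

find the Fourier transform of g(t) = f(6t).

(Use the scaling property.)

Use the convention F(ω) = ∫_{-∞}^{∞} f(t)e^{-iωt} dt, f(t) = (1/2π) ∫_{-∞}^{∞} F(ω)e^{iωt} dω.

F[g](ω) = \frac{\pi \left(3 - 2 \left|{\omega}\right|\right) e^{- \frac{2 \left|{\omega}\right|}{3}}}{144}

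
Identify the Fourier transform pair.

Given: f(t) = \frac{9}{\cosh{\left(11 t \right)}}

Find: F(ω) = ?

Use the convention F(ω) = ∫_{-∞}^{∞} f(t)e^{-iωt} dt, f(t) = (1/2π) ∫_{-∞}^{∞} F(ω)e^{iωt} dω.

F(ω) = \frac{9 \pi}{11 \cosh{\left(\frac{\pi \omega}{22} \right)}}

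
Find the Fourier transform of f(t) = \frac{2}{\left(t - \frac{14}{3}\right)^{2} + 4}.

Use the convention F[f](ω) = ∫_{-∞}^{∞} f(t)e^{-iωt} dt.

F(ω) = \pi e^{- \frac{14 i \omega}{3} - 2 \left|{\omega}\right|}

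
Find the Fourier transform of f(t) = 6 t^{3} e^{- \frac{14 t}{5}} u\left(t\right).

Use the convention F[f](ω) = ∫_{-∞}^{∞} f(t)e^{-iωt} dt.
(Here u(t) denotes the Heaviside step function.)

F(ω) = \frac{22500}{\left(5 i \omega + 14\right)^{4}}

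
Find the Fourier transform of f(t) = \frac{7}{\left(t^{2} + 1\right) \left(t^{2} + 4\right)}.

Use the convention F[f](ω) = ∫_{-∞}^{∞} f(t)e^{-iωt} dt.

F(ω) = \frac{7 \pi \left(2 e^{\left|{\omega}\right|} - 1\right) e^{- 2 \left|{\omega}\right|}}{6}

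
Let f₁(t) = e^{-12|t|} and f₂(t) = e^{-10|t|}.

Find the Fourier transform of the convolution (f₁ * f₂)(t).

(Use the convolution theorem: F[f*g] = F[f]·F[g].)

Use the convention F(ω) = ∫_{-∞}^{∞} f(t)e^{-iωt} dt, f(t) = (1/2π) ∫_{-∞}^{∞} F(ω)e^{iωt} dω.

F[f₁*f₂](ω) = \frac{480}{\left(\omega^{2} + 100\right) \left(\omega^{2} + 144\right)}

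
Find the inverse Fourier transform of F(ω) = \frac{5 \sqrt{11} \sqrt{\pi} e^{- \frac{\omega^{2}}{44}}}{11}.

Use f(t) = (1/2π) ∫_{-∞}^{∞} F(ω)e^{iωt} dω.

f(t) = 5 e^{- 11 t^{2}}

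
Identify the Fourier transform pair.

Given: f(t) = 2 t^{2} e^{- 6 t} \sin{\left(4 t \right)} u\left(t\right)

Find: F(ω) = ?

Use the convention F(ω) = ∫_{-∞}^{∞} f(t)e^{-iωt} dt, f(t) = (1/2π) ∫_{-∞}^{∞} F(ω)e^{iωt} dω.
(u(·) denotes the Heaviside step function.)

F(ω) = \frac{16 \left(3 \left(i \omega + 6\right)^{2} - 16\right)}{\left(\left(i \omega + 6\right)^{2} + 16\right)^{3}}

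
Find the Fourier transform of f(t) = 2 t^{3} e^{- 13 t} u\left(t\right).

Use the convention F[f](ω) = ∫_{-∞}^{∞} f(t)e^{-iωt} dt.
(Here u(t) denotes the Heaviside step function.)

F(ω) = \frac{12}{\left(i \omega + 13\right)^{4}}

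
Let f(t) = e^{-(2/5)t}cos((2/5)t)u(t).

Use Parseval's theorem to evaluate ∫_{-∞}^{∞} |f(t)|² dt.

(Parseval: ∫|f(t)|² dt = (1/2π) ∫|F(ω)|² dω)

∫|f(t)|² dt = \frac{15}{16}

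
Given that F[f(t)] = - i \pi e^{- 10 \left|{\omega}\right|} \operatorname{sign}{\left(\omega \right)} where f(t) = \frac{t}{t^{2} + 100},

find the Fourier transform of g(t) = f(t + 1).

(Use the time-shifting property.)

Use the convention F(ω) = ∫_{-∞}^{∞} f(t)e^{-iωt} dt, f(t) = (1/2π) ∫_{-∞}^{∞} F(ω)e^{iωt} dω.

F[g](ω) = - i \pi e^{i \omega} e^{- 10 \left|{\omega}\right|} \operatorname{sign}{\left(\omega \right)}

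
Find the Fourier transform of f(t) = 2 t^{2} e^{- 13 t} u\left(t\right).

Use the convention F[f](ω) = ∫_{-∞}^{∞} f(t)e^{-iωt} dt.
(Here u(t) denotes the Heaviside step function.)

F(ω) = \frac{4}{\left(i \omega + 13\right)^{3}}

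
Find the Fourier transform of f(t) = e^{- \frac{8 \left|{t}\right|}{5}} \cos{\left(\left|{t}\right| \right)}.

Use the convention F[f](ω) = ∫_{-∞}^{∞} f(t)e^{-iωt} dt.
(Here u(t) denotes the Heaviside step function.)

F(ω) = \frac{80 \left(25 \omega^{2} + 89\right)}{625 \omega^{4} + 1950 \omega^{2} + 7921}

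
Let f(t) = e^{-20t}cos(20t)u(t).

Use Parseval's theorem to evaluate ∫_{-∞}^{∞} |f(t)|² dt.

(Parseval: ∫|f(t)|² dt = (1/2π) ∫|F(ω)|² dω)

∫|f(t)|² dt = \frac{3}{160}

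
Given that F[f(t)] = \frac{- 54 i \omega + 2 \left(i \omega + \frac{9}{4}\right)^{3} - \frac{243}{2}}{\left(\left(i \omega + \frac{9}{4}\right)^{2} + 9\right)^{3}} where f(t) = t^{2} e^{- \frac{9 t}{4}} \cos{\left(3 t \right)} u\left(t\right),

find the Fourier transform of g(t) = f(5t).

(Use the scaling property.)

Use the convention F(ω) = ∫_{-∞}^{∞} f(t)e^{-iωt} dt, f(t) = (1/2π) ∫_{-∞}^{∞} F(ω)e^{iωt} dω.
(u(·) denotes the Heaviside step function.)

F[g](ω) = \frac{3200 \left(- 43200 i \omega + \left(4 i \omega + 45\right)^{3} - 486000\right)}{\left(\left(4 i \omega + 45\right)^{2} + 3600\right)^{3}}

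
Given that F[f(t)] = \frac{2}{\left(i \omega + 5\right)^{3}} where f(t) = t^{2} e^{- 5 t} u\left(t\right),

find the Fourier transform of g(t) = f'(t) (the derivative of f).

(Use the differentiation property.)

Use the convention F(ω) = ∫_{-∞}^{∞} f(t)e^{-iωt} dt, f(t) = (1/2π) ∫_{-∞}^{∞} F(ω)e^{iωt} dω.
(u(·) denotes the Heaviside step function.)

F[g](ω) = \frac{2 i \omega}{\left(i \omega + 5\right)^{3}}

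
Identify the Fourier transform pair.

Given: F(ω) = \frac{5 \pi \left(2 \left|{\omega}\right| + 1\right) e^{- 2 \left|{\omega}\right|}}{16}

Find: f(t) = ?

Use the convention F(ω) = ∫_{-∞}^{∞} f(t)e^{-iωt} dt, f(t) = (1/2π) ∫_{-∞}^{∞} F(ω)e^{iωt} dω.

f(t) = \frac{5}{\left(t^{2} + 4\right)^{2}}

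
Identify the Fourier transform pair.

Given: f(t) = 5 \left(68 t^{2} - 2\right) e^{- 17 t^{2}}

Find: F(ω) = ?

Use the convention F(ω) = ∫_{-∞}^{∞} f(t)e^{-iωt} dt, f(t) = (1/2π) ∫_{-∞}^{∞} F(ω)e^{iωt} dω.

F(ω) = - \frac{5 \sqrt{17} \sqrt{\pi} \omega^{2} e^{- \frac{\omega^{2}}{68}}}{289}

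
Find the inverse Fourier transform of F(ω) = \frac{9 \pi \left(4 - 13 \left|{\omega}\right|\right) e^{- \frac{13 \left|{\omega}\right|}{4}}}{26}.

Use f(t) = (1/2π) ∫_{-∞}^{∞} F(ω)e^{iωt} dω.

f(t) = \frac{9 t^{2}}{\left(t^{2} + \frac{169}{16}\right)^{2}}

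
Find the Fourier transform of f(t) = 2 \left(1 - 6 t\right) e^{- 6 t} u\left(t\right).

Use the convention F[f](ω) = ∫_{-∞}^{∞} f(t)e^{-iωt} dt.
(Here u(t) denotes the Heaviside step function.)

F(ω) = \frac{2 i \omega}{- \omega^{2} + 12 i \omega + 36}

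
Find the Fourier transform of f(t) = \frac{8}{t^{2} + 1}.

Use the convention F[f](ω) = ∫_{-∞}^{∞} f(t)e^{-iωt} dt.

F(ω) = 8 \pi e^{- \left|{\omega}\right|}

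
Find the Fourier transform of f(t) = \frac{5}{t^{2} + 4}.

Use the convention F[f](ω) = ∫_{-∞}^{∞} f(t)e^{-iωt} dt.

F(ω) = \frac{5 \pi e^{- 2 \left|{\omega}\right|}}{2}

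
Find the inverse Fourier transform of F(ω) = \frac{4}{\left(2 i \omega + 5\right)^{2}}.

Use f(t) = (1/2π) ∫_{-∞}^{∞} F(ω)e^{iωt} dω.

f(t) = t e^{- \frac{5 t}{2}} u\left(t\right)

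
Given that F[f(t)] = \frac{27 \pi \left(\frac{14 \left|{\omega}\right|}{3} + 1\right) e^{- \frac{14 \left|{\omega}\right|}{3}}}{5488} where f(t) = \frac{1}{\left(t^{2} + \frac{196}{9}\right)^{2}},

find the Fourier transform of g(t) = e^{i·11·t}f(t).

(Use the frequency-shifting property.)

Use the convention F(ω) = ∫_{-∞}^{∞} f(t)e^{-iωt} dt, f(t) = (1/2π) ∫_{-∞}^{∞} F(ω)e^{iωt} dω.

F[g](ω) = \frac{9 \pi \left(14 \left|{\omega - 11}\right| + 3\right) e^{- \frac{14 \left|{\omega - 11}\right|}{3}}}{5488}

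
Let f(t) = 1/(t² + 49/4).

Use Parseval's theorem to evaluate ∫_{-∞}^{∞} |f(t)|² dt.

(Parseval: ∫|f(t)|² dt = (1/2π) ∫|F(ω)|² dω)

∫|f(t)|² dt = \frac{4 \pi}{343}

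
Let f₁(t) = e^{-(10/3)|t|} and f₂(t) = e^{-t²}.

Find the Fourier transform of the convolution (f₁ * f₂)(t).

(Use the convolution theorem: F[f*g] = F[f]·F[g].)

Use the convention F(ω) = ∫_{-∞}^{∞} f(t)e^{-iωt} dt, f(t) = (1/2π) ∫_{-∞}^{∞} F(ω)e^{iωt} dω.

F[f₁*f₂](ω) = \frac{60 \sqrt{\pi} e^{- \frac{\omega^{2}}{4}}}{9 \omega^{2} + 100}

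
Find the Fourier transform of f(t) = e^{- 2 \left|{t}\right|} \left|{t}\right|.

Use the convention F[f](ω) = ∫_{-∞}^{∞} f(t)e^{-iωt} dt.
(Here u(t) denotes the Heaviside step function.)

F(ω) = \frac{2 \left(4 - \omega^{2}\right)}{\left(\omega^{2} + 4\right)^{2}}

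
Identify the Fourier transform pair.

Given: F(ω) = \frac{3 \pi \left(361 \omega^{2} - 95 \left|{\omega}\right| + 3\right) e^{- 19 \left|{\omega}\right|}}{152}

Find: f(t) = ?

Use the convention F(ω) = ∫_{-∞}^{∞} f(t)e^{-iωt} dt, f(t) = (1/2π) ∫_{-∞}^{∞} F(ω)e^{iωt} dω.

f(t) = \frac{3 t^{4}}{\left(t^{2} + 361\right)^{3}}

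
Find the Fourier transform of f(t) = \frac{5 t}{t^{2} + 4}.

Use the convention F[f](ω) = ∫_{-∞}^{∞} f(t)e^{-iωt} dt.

F(ω) = - 5 i \pi e^{- 2 \left|{\omega}\right|} \operatorname{sign}{\left(\omega \right)}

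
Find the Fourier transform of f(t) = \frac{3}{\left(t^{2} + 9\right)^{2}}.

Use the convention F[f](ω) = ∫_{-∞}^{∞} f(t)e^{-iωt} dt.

F(ω) = \frac{\pi \left(3 \left|{\omega}\right| + 1\right) e^{- 3 \left|{\omega}\right|}}{18}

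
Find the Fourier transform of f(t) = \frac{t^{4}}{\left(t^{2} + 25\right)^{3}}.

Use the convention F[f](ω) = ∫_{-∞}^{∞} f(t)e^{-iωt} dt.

F(ω) = \frac{\pi \left(25 \omega^{2} - 25 \left|{\omega}\right| + 3\right) e^{- 5 \left|{\omega}\right|}}{40}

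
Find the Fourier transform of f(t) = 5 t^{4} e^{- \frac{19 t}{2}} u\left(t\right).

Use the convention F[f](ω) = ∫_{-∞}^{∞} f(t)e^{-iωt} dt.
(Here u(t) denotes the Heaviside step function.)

F(ω) = \frac{3840}{\left(2 i \omega + 19\right)^{5}}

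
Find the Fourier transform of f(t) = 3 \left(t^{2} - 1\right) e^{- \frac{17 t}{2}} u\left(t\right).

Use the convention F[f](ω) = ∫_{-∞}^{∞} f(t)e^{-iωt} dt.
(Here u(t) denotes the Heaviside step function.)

F(ω) = \frac{6 \left(16 i \omega - \left(2 i \omega + 17\right)^{3} + 136\right)}{\left(2 i \omega + 17\right)^{4}}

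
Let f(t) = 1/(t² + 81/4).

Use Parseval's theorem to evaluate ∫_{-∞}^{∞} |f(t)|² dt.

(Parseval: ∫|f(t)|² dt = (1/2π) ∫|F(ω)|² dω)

∫|f(t)|² dt = \frac{4 \pi}{729}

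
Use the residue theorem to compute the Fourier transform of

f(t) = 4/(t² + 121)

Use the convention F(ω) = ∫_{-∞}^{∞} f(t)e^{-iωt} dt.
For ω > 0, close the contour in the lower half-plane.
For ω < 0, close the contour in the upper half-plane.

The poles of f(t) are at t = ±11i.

Let g(z) = f(z)e^{-iωz}; for large |z| the factor e^{-iωz} decays in the lower half-plane when ω > 0 and in the upper half-plane when ω < 0.

Case ω > 0 (lower half-plane, clockwise contour ⇒ F(ω) = -2πi·ΣRes):
  Res_{z = - 11 i} g(z) = \frac{2 i e^{- 11 \omega}}{11}
  F(ω) = -2πi·ΣRes = \frac{4 \pi e^{- 11 \omega}}{11}

Case ω < 0 (upper half-plane, counterclockwise contour ⇒ F(ω) = +2πi·ΣRes):
  Res_{z = 11 i} g(z) = - \frac{2 i e^{11 \omega}}{11}
  F(ω) = 2πi·ΣRes = \frac{4 \pi e^{11 \omega}}{11}

Both cases combine into a single formula in |ω|:

F(ω) = \frac{4 \pi e^{- 11 \left|{\omega}\right|}}{11}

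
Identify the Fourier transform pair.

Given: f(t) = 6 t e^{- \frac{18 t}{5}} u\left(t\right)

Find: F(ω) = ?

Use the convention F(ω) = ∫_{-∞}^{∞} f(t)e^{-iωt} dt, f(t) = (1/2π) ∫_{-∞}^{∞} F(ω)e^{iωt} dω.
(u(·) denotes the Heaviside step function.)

F(ω) = \frac{150}{\left(5 i \omega + 18\right)^{2}}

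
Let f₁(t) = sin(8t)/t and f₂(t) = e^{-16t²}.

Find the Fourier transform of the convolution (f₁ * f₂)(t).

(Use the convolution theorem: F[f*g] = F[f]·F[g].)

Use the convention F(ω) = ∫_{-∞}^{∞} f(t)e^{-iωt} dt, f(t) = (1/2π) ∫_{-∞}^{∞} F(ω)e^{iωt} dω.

F[f₁*f₂](ω) = \begin{cases} \frac{\pi^{\frac{3}{2}} e^{- \frac{\omega^{2}}{64}}}{4} & \text{for}\: \omega > -8 \wedge \omega < 8 \\0 & \text{otherwise} \end{cases}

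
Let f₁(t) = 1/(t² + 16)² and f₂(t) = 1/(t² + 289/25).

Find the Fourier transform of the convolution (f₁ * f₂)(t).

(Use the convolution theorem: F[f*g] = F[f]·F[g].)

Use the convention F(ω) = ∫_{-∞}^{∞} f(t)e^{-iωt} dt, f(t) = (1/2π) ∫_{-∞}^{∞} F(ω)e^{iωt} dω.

F[f₁*f₂](ω) = \frac{5 \pi^{2} \left(4 \left|{\omega}\right| + 1\right) e^{- \frac{37 \left|{\omega}\right|}{5}}}{2176}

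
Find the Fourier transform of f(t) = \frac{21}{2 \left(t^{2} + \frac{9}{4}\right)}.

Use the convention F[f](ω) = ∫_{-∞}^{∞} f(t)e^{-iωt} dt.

F(ω) = 7 \pi e^{- \frac{3 \left|{\omega}\right|}{2}}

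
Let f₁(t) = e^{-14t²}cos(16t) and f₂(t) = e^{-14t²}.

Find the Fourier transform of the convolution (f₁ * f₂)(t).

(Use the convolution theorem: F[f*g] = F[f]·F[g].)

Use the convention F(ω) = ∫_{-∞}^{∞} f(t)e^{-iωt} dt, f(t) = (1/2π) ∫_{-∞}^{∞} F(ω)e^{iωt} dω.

F[f₁*f₂](ω) = \frac{\pi \left(e^{\frac{8 \omega}{7}} + 1\right) e^{- \frac{\omega^{2}}{28} - \frac{4 \omega}{7} - \frac{32}{7}}}{28}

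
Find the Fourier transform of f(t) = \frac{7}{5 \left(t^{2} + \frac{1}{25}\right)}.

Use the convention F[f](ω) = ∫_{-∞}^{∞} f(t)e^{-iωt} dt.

F(ω) = 7 \pi e^{- \frac{\left|{\omega}\right|}{5}}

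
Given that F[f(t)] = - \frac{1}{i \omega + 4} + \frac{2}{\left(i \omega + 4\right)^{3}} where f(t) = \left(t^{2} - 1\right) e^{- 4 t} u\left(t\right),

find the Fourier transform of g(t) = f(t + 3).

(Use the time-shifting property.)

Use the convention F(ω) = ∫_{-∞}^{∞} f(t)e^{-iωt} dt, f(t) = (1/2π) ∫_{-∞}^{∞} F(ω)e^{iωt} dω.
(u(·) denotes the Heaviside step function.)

F[g](ω) = \frac{\left(2 i \omega - \left(i \omega + 4\right)^{3} + 8\right) e^{3 i \omega}}{\left(i \omega + 4\right)^{4}}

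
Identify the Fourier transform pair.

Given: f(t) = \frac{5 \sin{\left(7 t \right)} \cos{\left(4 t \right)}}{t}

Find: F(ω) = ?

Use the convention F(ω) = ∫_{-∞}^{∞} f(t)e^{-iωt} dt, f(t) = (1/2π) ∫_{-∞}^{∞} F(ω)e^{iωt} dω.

F(ω) = \begin{cases} 5 \pi & \text{for}\: \omega > -3 \wedge \omega < 3 \\\frac{5 \pi}{2} & \text{for}\: \omega > -11 \wedge \omega < 11 \\0 & \text{otherwise} \end{cases}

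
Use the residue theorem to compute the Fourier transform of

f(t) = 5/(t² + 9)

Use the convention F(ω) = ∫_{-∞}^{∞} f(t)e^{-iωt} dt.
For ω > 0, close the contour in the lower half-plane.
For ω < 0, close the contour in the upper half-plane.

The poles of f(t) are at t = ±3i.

Let g(z) = f(z)e^{-iωz}; for large |z| the factor e^{-iωz} decays in the lower half-plane when ω > 0 and in the upper half-plane when ω < 0.

Case ω > 0 (lower half-plane, clockwise contour ⇒ F(ω) = -2πi·ΣRes):
  Res_{z = - 3 i} g(z) = \frac{5 i e^{- 3 \omega}}{6}
  F(ω) = -2πi·ΣRes = \frac{5 \pi e^{- 3 \omega}}{3}

Case ω < 0 (upper half-plane, counterclockwise contour ⇒ F(ω) = +2πi·ΣRes):
  Res_{z = 3 i} g(z) = - \frac{5 i e^{3 \omega}}{6}
  F(ω) = 2πi·ΣRes = \frac{5 \pi e^{3 \omega}}{3}

Both cases combine into a single formula in |ω|:

F(ω) = \frac{5 \pi e^{- 3 \left|{\omega}\right|}}{3}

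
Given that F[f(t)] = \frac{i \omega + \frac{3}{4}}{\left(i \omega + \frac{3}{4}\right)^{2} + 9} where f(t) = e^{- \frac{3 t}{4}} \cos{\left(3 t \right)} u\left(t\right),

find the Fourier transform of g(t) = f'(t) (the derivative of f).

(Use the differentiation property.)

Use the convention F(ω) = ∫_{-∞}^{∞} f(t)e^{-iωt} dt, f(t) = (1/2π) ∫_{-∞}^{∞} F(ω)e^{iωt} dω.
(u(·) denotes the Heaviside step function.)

F[g](ω) = \frac{4 i \omega \left(4 i \omega + 3\right)}{\left(4 i \omega + 3\right)^{2} + 144}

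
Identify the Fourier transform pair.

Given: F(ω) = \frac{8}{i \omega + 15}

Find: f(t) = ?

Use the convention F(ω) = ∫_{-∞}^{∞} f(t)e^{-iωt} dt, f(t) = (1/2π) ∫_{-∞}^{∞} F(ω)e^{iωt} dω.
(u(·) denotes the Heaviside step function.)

f(t) = 8 e^{- 15 t} u\left(t\right)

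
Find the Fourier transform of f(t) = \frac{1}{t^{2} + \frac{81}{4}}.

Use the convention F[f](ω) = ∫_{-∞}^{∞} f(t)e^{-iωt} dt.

F(ω) = \frac{2 \pi e^{- \frac{9 \left|{\omega}\right|}{2}}}{9}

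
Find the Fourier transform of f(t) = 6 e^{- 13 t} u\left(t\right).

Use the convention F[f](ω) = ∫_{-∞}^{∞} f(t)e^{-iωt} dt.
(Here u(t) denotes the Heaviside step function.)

F(ω) = \frac{6}{i \omega + 13}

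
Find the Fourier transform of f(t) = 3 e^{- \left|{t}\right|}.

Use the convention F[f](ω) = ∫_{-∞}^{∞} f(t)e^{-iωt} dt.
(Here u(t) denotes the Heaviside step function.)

F(ω) = \frac{6}{\omega^{2} + 1}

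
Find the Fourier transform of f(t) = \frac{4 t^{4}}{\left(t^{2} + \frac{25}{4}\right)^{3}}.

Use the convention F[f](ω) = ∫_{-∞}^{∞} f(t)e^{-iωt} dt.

F(ω) = \frac{\pi \left(25 \omega^{2} - 50 \left|{\omega}\right| + 12\right) e^{- \frac{5 \left|{\omega}\right|}{2}}}{20}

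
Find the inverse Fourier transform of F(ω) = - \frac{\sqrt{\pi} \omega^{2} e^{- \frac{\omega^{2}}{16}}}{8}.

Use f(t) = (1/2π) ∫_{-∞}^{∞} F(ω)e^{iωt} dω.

f(t) = \left(16 t^{2} - 2\right) e^{- 4 t^{2}}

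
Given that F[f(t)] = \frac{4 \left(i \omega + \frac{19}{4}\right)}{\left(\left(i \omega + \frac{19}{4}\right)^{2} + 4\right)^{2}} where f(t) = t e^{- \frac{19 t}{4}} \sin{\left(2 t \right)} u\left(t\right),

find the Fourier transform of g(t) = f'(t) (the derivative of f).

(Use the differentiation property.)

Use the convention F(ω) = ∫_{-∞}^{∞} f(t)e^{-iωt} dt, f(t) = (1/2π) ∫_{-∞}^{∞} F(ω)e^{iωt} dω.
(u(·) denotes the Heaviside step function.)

F[g](ω) = \frac{256 i \omega \left(4 i \omega + 19\right)}{\left(\left(4 i \omega + 19\right)^{2} + 64\right)^{2}}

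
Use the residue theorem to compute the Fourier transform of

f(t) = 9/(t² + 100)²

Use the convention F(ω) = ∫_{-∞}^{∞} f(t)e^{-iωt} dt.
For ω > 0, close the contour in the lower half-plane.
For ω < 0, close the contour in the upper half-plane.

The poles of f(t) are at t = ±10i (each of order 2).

Let g(z) = f(z)e^{-iωz}; for large |z| the factor e^{-iωz} decays in the lower half-plane when ω > 0 and in the upper half-plane when ω < 0.

Case ω > 0 (lower half-plane, clockwise contour ⇒ F(ω) = -2πi·ΣRes):
  Res_{z = - 10 i} g(z) = \frac{9 i \left(10 \omega + 1\right) e^{- 10 \omega}}{4000} (pole of order 2)
  F(ω) = -2πi·ΣRes = \frac{9 \pi \left(10 \omega + 1\right) e^{- 10 \omega}}{2000}

Case ω < 0 (upper half-plane, counterclockwise contour ⇒ F(ω) = +2πi·ΣRes):
  Res_{z = 10 i} g(z) = \frac{9 i \left(10 \omega - 1\right) e^{10 \omega}}{4000} (pole of order 2)
  F(ω) = 2πi·ΣRes = \frac{9 \pi \left(1 - 10 \omega\right) e^{10 \omega}}{2000}

Both cases combine into a single formula in |ω|:

F(ω) = \frac{9 \pi \left(10 \left|{\omega}\right| + 1\right) e^{- 10 \left|{\omega}\right|}}{2000}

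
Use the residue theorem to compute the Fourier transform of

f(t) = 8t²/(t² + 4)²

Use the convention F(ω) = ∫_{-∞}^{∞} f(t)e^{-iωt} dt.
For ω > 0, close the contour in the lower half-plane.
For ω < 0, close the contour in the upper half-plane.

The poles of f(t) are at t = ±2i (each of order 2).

Let g(z) = f(z)e^{-iωz}; for large |z| the factor e^{-iωz} decays in the lower half-plane when ω > 0 and in the upper half-plane when ω < 0.

Case ω > 0 (lower half-plane, clockwise contour ⇒ F(ω) = -2πi·ΣRes):
  Res_{z = - 2 i} g(z) = i \left(1 - 2 \omega\right) e^{- 2 \omega} (pole of order 2)
  F(ω) = -2πi·ΣRes = 2 \pi \left(1 - 2 \omega\right) e^{- 2 \omega}

Case ω < 0 (upper half-plane, counterclockwise contour ⇒ F(ω) = +2πi·ΣRes):
  Res_{z = 2 i} g(z) = i \left(- 2 \omega - 1\right) e^{2 \omega} (pole of order 2)
  F(ω) = 2πi·ΣRes = 2 \pi \left(2 \omega + 1\right) e^{2 \omega}

Both cases combine into a single formula in |ω|:

F(ω) = 2 \pi \left(1 - 2 \left|{\omega}\right|\right) e^{- 2 \left|{\omega}\right|}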